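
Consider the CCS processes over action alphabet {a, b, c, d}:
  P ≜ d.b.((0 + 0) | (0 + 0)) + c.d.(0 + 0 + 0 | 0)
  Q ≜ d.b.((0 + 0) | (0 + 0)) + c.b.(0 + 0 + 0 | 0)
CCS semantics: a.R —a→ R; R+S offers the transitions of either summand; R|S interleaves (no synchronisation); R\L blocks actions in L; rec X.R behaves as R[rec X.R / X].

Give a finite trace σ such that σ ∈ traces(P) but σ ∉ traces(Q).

cd

Reachable graph of P (5 states):
  u0 = d.b.((0 + 0) | (0 + 0)) + c.d.(0 + 0 + 0 | 0) has moves =c=> u1, =d=> u2
  u1 = d.(0 + 0 + 0 | 0) has moves =d=> u3
  u2 = b.((0 + 0) | (0 + 0)) has moves =b=> u4
  u3 = 0 + 0 + 0 | 0 has moves ∅
  u4 = (0 + 0) | (0 + 0) has moves ∅
Reachable graph of Q (5 states):
  v0 = d.b.((0 + 0) | (0 + 0)) + c.b.(0 + 0 + 0 | 0) has moves =c=> v1, =d=> v2
  v1 = b.(0 + 0 + 0 | 0) has moves =b=> v3
  v2 = b.((0 + 0) | (0 + 0)) has moves =b=> v4
  v3 = 0 + 0 + 0 | 0 has moves ∅
  v4 = (0 + 0) | (0 + 0) has moves ∅
Trace ⟨cd⟩ through P, begin at {u0}:
  after c @ step 1: {u1}
  after d @ step 2: {u3}
  ✓ P
Trace ⟨cd⟩ through Q, begin at {v0}:
  after c @ step 1: {v1}
  after d @ step 2: ∅ (Q stuck)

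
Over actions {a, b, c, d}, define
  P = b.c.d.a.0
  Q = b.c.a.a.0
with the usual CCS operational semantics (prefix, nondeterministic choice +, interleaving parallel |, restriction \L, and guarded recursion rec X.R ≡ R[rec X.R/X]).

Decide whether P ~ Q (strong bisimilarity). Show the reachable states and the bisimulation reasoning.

Reachable graph of P (5 states):
  s0 = b.c.d.a.0 has moves -b-> s1
  s1 = c.d.a.0 has moves -c-> s2
  s2 = d.a.0 has moves -d-> s3
  s3 = a.0 has moves -a-> s4
  s4 = 0 has moves (no moves)
Reachable graph of Q (5 states):
  t0 = b.c.a.a.0 has moves -b-> t1
  t1 = c.a.a.0 has moves -c-> t2
  t2 = a.a.0 has moves -a-> t3
  t3 = a.0 has moves -a-> t4
  t4 = 0 has moves (no moves)
Coarsest stable partition (strong bisimilarity classes):
  B0 = {s0}
  B1 = {s1}
  B2 = {s2}
  B3 = {s3, t3}
  B4 = {s4, t4}
  B5 = {t0}
  B6 = {t1}
  B7 = {t2}
s0 ∈ B0, t0 ∈ B5 → different blocks

NO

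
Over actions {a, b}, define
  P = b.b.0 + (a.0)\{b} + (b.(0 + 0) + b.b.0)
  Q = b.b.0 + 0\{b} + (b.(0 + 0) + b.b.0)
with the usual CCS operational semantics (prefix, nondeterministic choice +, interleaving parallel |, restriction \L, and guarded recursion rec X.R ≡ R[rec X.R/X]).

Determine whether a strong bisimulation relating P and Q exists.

LTS(P): 5 reachable states
  p0 = b.b.0 + (a.0)\{b} + (b.(0 + 0) + b.b.0) :: =a=> p1, =b=> p2, =b=> p3
  p1 = 0\{b} :: stopped
  p2 = 0 + 0 :: stopped
  p3 = b.0 :: =b=> p4
  p4 = 0 :: stopped
LTS(Q): 4 reachable states
  q0 = b.b.0 + 0\{b} + (b.(0 + 0) + b.b.0) :: =b=> q1, =b=> q2
  q1 = 0 + 0 :: stopped
  q2 = b.0 :: =b=> q3
  q3 = 0 :: stopped
Partition-refinement fixed point:
  B0 = {p0}
  B1 = {p1, p2, p4, q1, q3}
  B2 = {p3, q2}
  B3 = {q0}
p0 ∈ B0, q0 ∈ B3 → different blocks

P ≁ Q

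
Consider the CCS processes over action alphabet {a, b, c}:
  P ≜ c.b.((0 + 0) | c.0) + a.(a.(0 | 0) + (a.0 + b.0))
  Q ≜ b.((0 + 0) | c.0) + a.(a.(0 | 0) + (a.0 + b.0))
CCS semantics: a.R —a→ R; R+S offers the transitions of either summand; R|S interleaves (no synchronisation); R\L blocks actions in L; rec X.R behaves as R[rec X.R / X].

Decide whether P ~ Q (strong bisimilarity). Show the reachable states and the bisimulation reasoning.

P's transition system — 7 states:
  m0 = c.b.((0 + 0) | c.0) + a.(a.(0 | 0) + (a.0 + b.0)) → —a→ m1, —c→ m2
  m1 = a.(0 | 0) + (a.0 + b.0) → —a→ m3, —a→ m4, —b→ m3
  m2 = b.((0 + 0) | c.0) → —b→ m5
  m3 = 0 → (no moves)
  m4 = 0 | 0 → (no moves)
  m5 = (0 + 0) | c.0 → —c→ m6
  m6 = (0 + 0) | 0 → (no moves)
Q's transition system — 6 states:
  n0 = b.((0 + 0) | c.0) + a.(a.(0 | 0) + (a.0 + b.0)) → —a→ n1, —b→ n2
  n1 = a.(0 | 0) + (a.0 + b.0) → —a→ n3, —a→ n4, —b→ n3
  n2 = (0 + 0) | c.0 → —c→ n5
  n3 = 0 → (no moves)
  n4 = 0 | 0 → (no moves)
  n5 = (0 + 0) | 0 → (no moves)
Partition-refinement fixed point:
  B0 = {m0}
  B1 = {m1, n1}
  B2 = {m3, m4, m6, n3, n4, n5}
  B3 = {m2}
  B4 = {m5, n2}
  B5 = {n0}
m0 ∈ B0, n0 ∈ B5 → different blocks

not bisimilar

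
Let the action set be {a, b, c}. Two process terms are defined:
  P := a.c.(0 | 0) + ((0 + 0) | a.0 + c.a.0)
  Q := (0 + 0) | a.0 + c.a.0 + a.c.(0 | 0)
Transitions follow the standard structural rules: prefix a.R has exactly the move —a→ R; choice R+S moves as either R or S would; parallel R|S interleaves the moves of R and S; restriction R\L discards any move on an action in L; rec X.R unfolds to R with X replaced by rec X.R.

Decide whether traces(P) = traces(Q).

LTS(P): 6 reachable states
  s0 = a.c.(0 | 0) + ((0 + 0) | a.0 + c.a.0) has moves ··a··> s1, ··a··> s2, ··c··> s3
  s1 = (0 + 0) | 0 has moves ·
  s2 = c.(0 | 0) has moves ··c··> s4
  s3 = a.0 has moves ··a··> s5
  s4 = 0 | 0 has moves ·
  s5 = 0 has moves ·
LTS(Q): 6 reachable states
  t0 = (0 + 0) | a.0 + c.a.0 + a.c.(0 | 0) has moves ··a··> t1, ··a··> t2, ··c··> t3
  t1 = (0 + 0) | 0 has moves ·
  t2 = c.(0 | 0) has moves ··c··> t4
  t3 = a.0 has moves ··a··> t5
  t4 = 0 | 0 has moves ·
  t5 = 0 has moves ·
Partition-refinement fixed point:
  B0 = {s0, t0}
  B1 = {s2, t2}
  B2 = {s1, s4, s5, t1, t4, t5}
  B3 = {s3, t3}
s0 ∈ B0, t0 ∈ B0 → same block
Bisimilar ⇒ trace-equivalent.

YES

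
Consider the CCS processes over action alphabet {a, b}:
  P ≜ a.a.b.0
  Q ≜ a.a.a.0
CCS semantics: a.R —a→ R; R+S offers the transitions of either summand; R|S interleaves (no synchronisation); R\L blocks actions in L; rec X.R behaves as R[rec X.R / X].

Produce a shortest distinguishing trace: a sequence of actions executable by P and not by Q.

aab

LTS(P): 4 reachable states
  p0 = a.a.b.0 → =a=> p1
  p1 = a.b.0 → =a=> p2
  p2 = b.0 → =b=> p3
  p3 = 0 → (no moves)
LTS(Q): 4 reachable states
  q0 = a.a.a.0 → =a=> q1
  q1 = a.a.0 → =a=> q2
  q2 = a.0 → =a=> q3
  q3 = 0 → (no moves)
Run σ = ⟨aab⟩ on P: start {p0}
  after a @ step 1: {p1}
  after a @ step 2: {p2}
  after b @ step 3: {p3}
  P completes σ.
Run σ = ⟨aab⟩ on Q: start {q0}
  after a @ step 1: {q1}
  after a @ step 2: {q2}
  after b @ step 3: no successor for Q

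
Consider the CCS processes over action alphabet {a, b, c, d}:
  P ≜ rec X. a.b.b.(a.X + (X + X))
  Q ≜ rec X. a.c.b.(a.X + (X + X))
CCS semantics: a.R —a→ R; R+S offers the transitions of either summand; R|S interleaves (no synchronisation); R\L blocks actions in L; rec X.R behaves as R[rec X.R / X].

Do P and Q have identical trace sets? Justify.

Reachable graph of P (4 states):
  p0 = rec X. a.b.b.(a.X + (X + X)) ⊢ =a=> p1
  p1 = b.b.(a.(rec X. a.b.b.(a.X + (X + X))) + ((rec X. a.b.b.(a.X + (X + X))) + (rec X. a.b.b.(a.X + (X + X))))) ⊢ =b=> p2
  p2 = b.(a.(rec X. a.b.b.(a.X + (X + X))) + ((rec X. a.b.b.(a.X + (X + X))) + (rec X. a.b.b.(a.X + (X + X))))) ⊢ =b=> p3
  p3 = a.(rec X. a.b.b.(a.X + (X + X))) + ((rec X. a.b.b.(a.X + (X + X))) + (rec X. a.b.b.(a.X + (X + X)))) ⊢ =a=> p0, =a=> p1
Reachable graph of Q (4 states):
  q0 = rec X. a.c.b.(a.X + (X + X)) ⊢ =a=> q1
  q1 = c.b.(a.(rec X. a.c.b.(a.X + (X + X))) + ((rec X. a.c.b.(a.X + (X + X))) + (rec X. a.c.b.(a.X + (X + X))))) ⊢ =c=> q2
  q2 = b.(a.(rec X. a.c.b.(a.X + (X + X))) + ((rec X. a.c.b.(a.X + (X + X))) + (rec X. a.c.b.(a.X + (X + X))))) ⊢ =b=> q3
  q3 = a.(rec X. a.c.b.(a.X + (X + X))) + ((rec X. a.c.b.(a.X + (X + X))) + (rec X. a.c.b.(a.X + (X + X)))) ⊢ =a=> q0, =a=> q1
Trace ⟨ab⟩ through P, begin at {p0}:
  [1] a ⇒ {p1}
  [2] b ⇒ {p2}
  P completes σ.
Trace ⟨ab⟩ through Q, begin at {q0}:
  [1] a ⇒ {q1}
  [2] b ⇒ ∅ (Q stuck)

traces(P) ≠ traces(Q) — witness ⟨ab⟩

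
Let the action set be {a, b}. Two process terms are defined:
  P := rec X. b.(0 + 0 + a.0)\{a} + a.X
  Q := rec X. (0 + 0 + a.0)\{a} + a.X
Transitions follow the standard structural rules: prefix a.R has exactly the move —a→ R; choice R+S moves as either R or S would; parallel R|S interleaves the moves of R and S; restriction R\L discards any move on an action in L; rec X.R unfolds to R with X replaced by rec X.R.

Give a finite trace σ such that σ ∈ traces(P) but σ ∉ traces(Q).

b

Reachable graph of P (2 states):
  s0 = rec X. b.(0 + 0 + a.0)\{a} + a.X | --a--▸ s0, --b--▸ s1
  s1 = (0 + 0 + a.0)\{a} | stopped
Reachable graph of Q (1 states):
  t0 = rec X. (0 + 0 + a.0)\{a} + a.X | --a--▸ t0
Executing b from P (initial set {s0}):
  after b @ step 1: {s1}
  ✓ P
Executing b from Q (initial set {t0}):
  after b @ step 1: no successor for Q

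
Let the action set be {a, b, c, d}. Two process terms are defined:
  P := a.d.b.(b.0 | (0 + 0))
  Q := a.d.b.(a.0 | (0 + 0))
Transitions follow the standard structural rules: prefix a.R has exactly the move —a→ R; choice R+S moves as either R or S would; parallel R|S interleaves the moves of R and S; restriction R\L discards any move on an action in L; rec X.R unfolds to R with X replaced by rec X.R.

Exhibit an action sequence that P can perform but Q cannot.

P's transition system — 5 states:
  p0 = a.d.b.(b.0 | (0 + 0)) has moves —a→ p1
  p1 = d.b.(b.0 | (0 + 0)) has moves —d→ p2
  p2 = b.(b.0 | (0 + 0)) has moves —b→ p3
  p3 = b.0 | (0 + 0) has moves —b→ p4
  p4 = 0 | (0 + 0) has moves stopped
Q's transition system — 5 states:
  q0 = a.d.b.(a.0 | (0 + 0)) has moves —a→ q1
  q1 = d.b.(a.0 | (0 + 0)) has moves —d→ q2
  q2 = b.(a.0 | (0 + 0)) has moves —b→ q3
  q3 = a.0 | (0 + 0) has moves —a→ q4
  q4 = 0 | (0 + 0) has moves stopped
Trace ⟨adbb⟩ through P, begin at {p0}:
  after a @ step 1: {p1}
  after d @ step 2: {p2}
  after b @ step 3: {p3}
  after b @ step 4: {p4}
  ✓ P
Trace ⟨adbb⟩ through Q, begin at {q0}:
  after a @ step 1: {q1}
  after d @ step 2: {q2}
  after b @ step 3: {q3}
  after b @ step 4: ∅  — Q cannot continue

adbb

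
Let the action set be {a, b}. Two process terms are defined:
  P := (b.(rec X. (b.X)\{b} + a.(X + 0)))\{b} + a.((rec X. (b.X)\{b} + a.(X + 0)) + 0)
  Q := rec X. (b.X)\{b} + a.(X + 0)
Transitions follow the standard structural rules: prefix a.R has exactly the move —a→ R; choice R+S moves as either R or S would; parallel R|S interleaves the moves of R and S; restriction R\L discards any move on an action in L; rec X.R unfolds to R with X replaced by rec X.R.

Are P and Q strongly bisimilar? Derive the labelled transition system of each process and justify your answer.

YES

LTS(P): 2 reachable states
  s0 = (b.(rec X. (b.X)\{b} + a.(X + 0)))\{b} + a.((rec X. (b.X)\{b} + a.(X + 0)) + 0) ⊢ —a→ s1
  s1 = (rec X. (b.X)\{b} + a.(X + 0)) + 0 ⊢ —a→ s1
LTS(Q): 2 reachable states
  t0 = rec X. (b.X)\{b} + a.(X + 0) ⊢ —a→ t1
  t1 = (rec X. (b.X)\{b} + a.(X + 0)) + 0 ⊢ —a→ t1
Partition-refinement fixed point:
  B0 = {s0, s1, t0, t1}
s0 ∈ B0, t0 ∈ B0 → same block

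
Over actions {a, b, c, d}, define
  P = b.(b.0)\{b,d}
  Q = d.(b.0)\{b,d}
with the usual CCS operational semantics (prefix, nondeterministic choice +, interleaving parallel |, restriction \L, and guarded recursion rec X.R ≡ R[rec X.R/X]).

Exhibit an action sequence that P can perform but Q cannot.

LTS(P): 2 reachable states
  p0 = b.(b.0)\{b,d} ⊢ ··b··> p1
  p1 = (b.0)\{b,d} ⊢ stopped
LTS(Q): 2 reachable states
  q0 = d.(b.0)\{b,d} ⊢ ··d··> q1
  q1 = (b.0)\{b,d} ⊢ stopped
Run σ = ⟨b⟩ on P: start {p0}
  [1] b ⇒ {p1}
  — P admits the full trace.
Run σ = ⟨b⟩ on Q: start {q0}
  [1] b ⇒ ∅ (Q stuck)

b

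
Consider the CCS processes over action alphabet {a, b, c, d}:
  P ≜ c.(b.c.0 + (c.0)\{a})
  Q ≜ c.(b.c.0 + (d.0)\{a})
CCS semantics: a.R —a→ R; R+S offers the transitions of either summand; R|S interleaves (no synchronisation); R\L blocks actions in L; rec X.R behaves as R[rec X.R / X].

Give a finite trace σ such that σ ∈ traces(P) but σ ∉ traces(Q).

cc

P's transition system — 5 states:
  u0 = c.(b.c.0 + (c.0)\{a}) → ··c··> u1
  u1 = b.c.0 + (c.0)\{a} → ··b··> u2, ··c··> u3
  u2 = c.0 → ··c··> u4
  u3 = 0\{a} → (no moves)
  u4 = 0 → (no moves)
Q's transition system — 5 states:
  v0 = c.(b.c.0 + (d.0)\{a}) → ··c··> v1
  v1 = b.c.0 + (d.0)\{a} → ··b··> v2, ··d··> v3
  v2 = c.0 → ··c··> v4
  v3 = 0\{a} → (no moves)
  v4 = 0 → (no moves)
Run σ = ⟨cc⟩ on P: start {u0}
  after c @ step 1: {u1}
  after c @ step 2: {u3}
  — P admits the full trace.
Run σ = ⟨cc⟩ on Q: start {v0}
  after c @ step 1: {v1}
  after c @ step 2: no successor for Q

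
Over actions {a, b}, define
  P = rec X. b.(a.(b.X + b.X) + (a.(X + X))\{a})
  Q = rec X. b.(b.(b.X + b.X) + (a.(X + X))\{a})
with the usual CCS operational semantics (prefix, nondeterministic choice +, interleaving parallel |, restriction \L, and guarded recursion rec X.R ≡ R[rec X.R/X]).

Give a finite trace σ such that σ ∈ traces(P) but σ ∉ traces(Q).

ba

LTS(P): 3 reachable states
  p0 = rec X. b.(a.(b.X + b.X) + (a.(X + X))\{a}) has moves —b→ p1
  p1 = a.(b.(rec X. b.(a.(b.X + b.X) + (a.(X + X))\{a})) + b.(rec X. b.(a.(b.X + b.X) + (a.(X + X))\{a}))) + (a.((rec X. b.(a.(b.X + b.X) + (a.(X + X))\{a})) + (rec X. b.(a.(b.X + b.X) + (a.(X + X))\{a}))))\{a} has moves —a→ p2
  p2 = b.(rec X. b.(a.(b.X + b.X) + (a.(X + X))\{a})) + b.(rec X. b.(a.(b.X + b.X) + (a.(X + X))\{a})) has moves —b→ p0
LTS(Q): 3 reachable states
  q0 = rec X. b.(b.(b.X + b.X) + (a.(X + X))\{a}) has moves —b→ q1
  q1 = b.(b.(rec X. b.(b.(b.X + b.X) + (a.(X + X))\{a})) + b.(rec X. b.(b.(b.X + b.X) + (a.(X + X))\{a}))) + (a.((rec X. b.(b.(b.X + b.X) + (a.(X + X))\{a})) + (rec X. b.(b.(b.X + b.X) + (a.(X + X))\{a}))))\{a} has moves —b→ q2
  q2 = b.(rec X. b.(b.(b.X + b.X) + (a.(X + X))\{a})) + b.(rec X. b.(b.(b.X + b.X) + (a.(X + X))\{a})) has moves —b→ q0
Executing ba from P (initial set {p0}):
  step 1 (b): {p1}
  step 2 (a): {p2}
  — P admits the full trace.
Executing ba from Q (initial set {q0}):
  step 1 (b): {q1}
  step 2 (a): no successor for Q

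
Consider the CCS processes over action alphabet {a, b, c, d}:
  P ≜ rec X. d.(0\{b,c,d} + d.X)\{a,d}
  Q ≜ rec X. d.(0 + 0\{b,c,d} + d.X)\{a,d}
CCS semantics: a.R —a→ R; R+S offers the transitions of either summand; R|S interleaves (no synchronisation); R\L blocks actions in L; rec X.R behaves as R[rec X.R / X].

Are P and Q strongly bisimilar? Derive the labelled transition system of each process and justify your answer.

P ~ Q

Reachable graph of P (2 states):
  s0 = rec X. d.(0\{b,c,d} + d.X)\{a,d} | =d=> s1
  s1 = (0\{b,c,d} + d.(rec X. d.(0\{b,c,d} + d.X)\{a,d}))\{a,d} | ∅
Reachable graph of Q (2 states):
  t0 = rec X. d.(0 + 0\{b,c,d} + d.X)\{a,d} | =d=> t1
  t1 = (0 + 0\{b,c,d} + d.(rec X. d.(0 + 0\{b,c,d} + d.X)\{a,d}))\{a,d} | ∅
Coarsest stable partition (strong bisimilarity classes):
  B0 = {s0, t0}
  B1 = {s1, t1}
s0 ∈ B0, t0 ∈ B0 → same block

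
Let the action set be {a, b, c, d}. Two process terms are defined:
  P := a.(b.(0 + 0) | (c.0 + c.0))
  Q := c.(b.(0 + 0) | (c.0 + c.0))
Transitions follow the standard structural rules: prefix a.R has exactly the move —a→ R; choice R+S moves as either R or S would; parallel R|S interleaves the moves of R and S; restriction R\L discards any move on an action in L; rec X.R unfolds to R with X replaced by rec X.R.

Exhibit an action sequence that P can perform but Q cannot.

a

P's transition system — 5 states:
  m0 = a.(b.(0 + 0) | (c.0 + c.0)) has moves ··a··> m1
  m1 = b.(0 + 0) | (c.0 + c.0) has moves ··b··> m2, ··c··> m3
  m2 = (0 + 0) | (c.0 + c.0) has moves ··c··> m4
  m3 = b.(0 + 0) | 0 has moves ··b··> m4
  m4 = (0 + 0) | 0 has moves (no moves)
Q's transition system — 5 states:
  n0 = c.(b.(0 + 0) | (c.0 + c.0)) has moves ··c··> n1
  n1 = b.(0 + 0) | (c.0 + c.0) has moves ··b··> n2, ··c··> n3
  n2 = (0 + 0) | (c.0 + c.0) has moves ··c··> n4
  n3 = b.(0 + 0) | 0 has moves ··b··> n4
  n4 = (0 + 0) | 0 has moves (no moves)
Trace ⟨a⟩ through P, begin at {m0}:
  step 1 (a): {m1}
  P completes σ.
Trace ⟨a⟩ through Q, begin at {n0}:
  step 1 (a): no successor for Q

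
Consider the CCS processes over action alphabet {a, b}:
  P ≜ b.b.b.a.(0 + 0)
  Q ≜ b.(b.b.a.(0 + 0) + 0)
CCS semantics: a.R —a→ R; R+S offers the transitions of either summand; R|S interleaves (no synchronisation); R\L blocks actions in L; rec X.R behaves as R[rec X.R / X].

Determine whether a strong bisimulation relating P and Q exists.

LTS(P): 5 reachable states
  u0 = b.b.b.a.(0 + 0) :: ··b··> u1
  u1 = b.b.a.(0 + 0) :: ··b··> u2
  u2 = b.a.(0 + 0) :: ··b··> u3
  u3 = a.(0 + 0) :: ··a··> u4
  u4 = 0 + 0 :: ·
LTS(Q): 5 reachable states
  v0 = b.(b.b.a.(0 + 0) + 0) :: ··b··> v1
  v1 = b.b.a.(0 + 0) + 0 :: ··b··> v2
  v2 = b.a.(0 + 0) :: ··b··> v3
  v3 = a.(0 + 0) :: ··a··> v4
  v4 = 0 + 0 :: ·
Partition-refinement fixed point:
  B0 = {u0, v0}
  B1 = {u1, v1}
  B2 = {u2, v2}
  B3 = {u3, v3}
  B4 = {u4, v4}
u0 ∈ B0, v0 ∈ B0 → same block

bisimilar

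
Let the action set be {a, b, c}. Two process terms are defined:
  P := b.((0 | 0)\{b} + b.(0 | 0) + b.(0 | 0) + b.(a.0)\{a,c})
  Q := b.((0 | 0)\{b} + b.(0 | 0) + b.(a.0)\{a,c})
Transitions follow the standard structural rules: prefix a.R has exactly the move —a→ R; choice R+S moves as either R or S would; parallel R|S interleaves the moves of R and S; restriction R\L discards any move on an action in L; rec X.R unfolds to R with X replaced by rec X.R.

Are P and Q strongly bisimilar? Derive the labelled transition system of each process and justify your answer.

YES

Reachable graph of P (4 states):
  p0 = b.((0 | 0)\{b} + b.(0 | 0) + b.(0 | 0) + b.(a.0)\{a,c}) :: =b=> p1
  p1 = (0 | 0)\{b} + b.(0 | 0) + b.(0 | 0) + b.(a.0)\{a,c} :: =b=> p2, =b=> p3
  p2 = (a.0)\{a,c} :: deadlocked
  p3 = 0 | 0 :: deadlocked
Reachable graph of Q (4 states):
  q0 = b.((0 | 0)\{b} + b.(0 | 0) + b.(a.0)\{a,c}) :: =b=> q1
  q1 = (0 | 0)\{b} + b.(0 | 0) + b.(a.0)\{a,c} :: =b=> q2, =b=> q3
  q2 = (a.0)\{a,c} :: deadlocked
  q3 = 0 | 0 :: deadlocked
Partition-refinement fixed point:
  B0 = {p0, q0}
  B1 = {p1, q1}
  B2 = {p2, p3, q2, q3}
p0 ∈ B0, q0 ∈ B0 → same block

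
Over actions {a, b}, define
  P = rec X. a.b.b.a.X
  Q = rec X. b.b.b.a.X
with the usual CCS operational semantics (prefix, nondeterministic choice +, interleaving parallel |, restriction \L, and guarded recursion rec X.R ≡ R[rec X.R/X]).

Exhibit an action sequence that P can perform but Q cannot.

P's transition system — 4 states:
  u0 = rec X. a.b.b.a.X → ··a··> u1
  u1 = b.b.a.(rec X. a.b.b.a.X) → ··b··> u2
  u2 = b.a.(rec X. a.b.b.a.X) → ··b··> u3
  u3 = a.(rec X. a.b.b.a.X) → ··a··> u0
Q's transition system — 4 states:
  v0 = rec X. b.b.b.a.X → ··b··> v1
  v1 = b.b.a.(rec X. b.b.b.a.X) → ··b··> v2
  v2 = b.a.(rec X. b.b.b.a.X) → ··b··> v3
  v3 = a.(rec X. b.b.b.a.X) → ··a··> v0
Trace ⟨a⟩ through P, begin at {u0}:
  [1] a ⇒ {u1}
  ✓ P
Trace ⟨a⟩ through Q, begin at {v0}:
  [1] a ⇒ ∅  — Q cannot continue

a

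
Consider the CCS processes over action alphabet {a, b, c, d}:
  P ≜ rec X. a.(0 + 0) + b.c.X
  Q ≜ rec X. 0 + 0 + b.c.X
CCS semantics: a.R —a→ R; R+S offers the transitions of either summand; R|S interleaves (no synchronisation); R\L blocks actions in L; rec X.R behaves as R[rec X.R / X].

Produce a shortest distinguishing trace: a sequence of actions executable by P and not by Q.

a

Reachable graph of P (3 states):
  m0 = rec X. a.(0 + 0) + b.c.X :: -a-> m1, -b-> m2
  m1 = 0 + 0 :: deadlocked
  m2 = c.(rec X. a.(0 + 0) + b.c.X) :: -c-> m0
Reachable graph of Q (2 states):
  n0 = rec X. 0 + 0 + b.c.X :: -b-> n1
  n1 = c.(rec X. 0 + 0 + b.c.X) :: -c-> n0
Executing a from P (initial set {m0}):
  step 1 (a): {m1}
  ✓ P
Executing a from Q (initial set {n0}):
  step 1 (a): no successor for Q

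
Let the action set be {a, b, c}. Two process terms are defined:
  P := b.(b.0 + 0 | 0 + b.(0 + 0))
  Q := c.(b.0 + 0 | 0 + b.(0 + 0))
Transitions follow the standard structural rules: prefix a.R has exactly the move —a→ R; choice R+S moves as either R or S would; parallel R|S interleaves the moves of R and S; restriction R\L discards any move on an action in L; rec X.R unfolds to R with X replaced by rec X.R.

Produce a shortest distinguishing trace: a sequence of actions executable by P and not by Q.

P's transition system — 4 states:
  p0 = b.(b.0 + 0 | 0 + b.(0 + 0)) → --b--▸ p1
  p1 = b.0 + 0 | 0 + b.(0 + 0) → --b--▸ p2, --b--▸ p3
  p2 = 0 → deadlocked
  p3 = 0 + 0 → deadlocked
Q's transition system — 4 states:
  q0 = c.(b.0 + 0 | 0 + b.(0 + 0)) → --c--▸ q1
  q1 = b.0 + 0 | 0 + b.(0 + 0) → --b--▸ q2, --b--▸ q3
  q2 = 0 → deadlocked
  q3 = 0 + 0 → deadlocked
Trace ⟨b⟩ through P, begin at {p0}:
  [1] b ⇒ {p1}
  — P admits the full trace.
Trace ⟨b⟩ through Q, begin at {q0}:
  [1] b ⇒ ∅ (Q stuck)

b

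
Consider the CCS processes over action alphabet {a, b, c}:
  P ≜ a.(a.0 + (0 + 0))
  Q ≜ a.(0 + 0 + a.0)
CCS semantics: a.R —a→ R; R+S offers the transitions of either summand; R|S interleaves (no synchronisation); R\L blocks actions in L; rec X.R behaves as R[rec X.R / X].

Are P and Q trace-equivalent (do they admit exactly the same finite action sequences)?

P's transition system — 3 states:
  u0 = a.(a.0 + (0 + 0)) :: ··a··> u1
  u1 = a.0 + (0 + 0) :: ··a··> u2
  u2 = 0 :: ·
Q's transition system — 3 states:
  v0 = a.(0 + 0 + a.0) :: ··a··> v1
  v1 = 0 + 0 + a.0 :: ··a··> v2
  v2 = 0 :: ·
Partition-refinement fixed point:
  B0 = {u0, v0}
  B1 = {u1, v1}
  B2 = {u2, v2}
u0 ∈ B0, v0 ∈ B0 → same block
Bisimilar ⇒ trace-equivalent.

YES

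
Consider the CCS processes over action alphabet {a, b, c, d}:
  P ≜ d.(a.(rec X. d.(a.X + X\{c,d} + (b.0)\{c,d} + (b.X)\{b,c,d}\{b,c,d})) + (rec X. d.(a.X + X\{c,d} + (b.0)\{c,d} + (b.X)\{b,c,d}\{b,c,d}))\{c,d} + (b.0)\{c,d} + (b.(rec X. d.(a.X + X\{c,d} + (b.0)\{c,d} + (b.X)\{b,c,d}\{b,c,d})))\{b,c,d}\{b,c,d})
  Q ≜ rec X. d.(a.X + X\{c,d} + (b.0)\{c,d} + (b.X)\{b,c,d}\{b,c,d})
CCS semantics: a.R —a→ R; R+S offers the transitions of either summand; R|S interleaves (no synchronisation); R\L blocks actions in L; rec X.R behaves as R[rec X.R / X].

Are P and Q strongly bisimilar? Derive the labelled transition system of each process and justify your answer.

P ~ Q

P's transition system — 4 states:
  p0 = d.(a.(rec X. d.(a.X + X\{c,d} + (b.0)\{c,d} + (b.X)\{b,c,d}\{b,c,d})) + (rec X. d.(a.X + X\{c,d} + (b.0)\{c,d} + (b.X)\{b,c,d}\{b,c,d}))\{c,d} + (b.0)\{c,d} + (b.(rec X. d.(a.X + X\{c,d} + (b.0)\{c,d} + (b.X)\{b,c,d}\{b,c,d})))\{b,c,d}\{b,c,d}) :: -d-> p1
  p1 = a.(rec X. d.(a.X + X\{c,d} + (b.0)\{c,d} + (b.X)\{b,c,d}\{b,c,d})) + (rec X. d.(a.X + X\{c,d} + (b.0)\{c,d} + (b.X)\{b,c,d}\{b,c,d}))\{c,d} + (b.0)\{c,d} + (b.(rec X. d.(a.X + X\{c,d} + (b.0)\{c,d} + (b.X)\{b,c,d}\{b,c,d})))\{b,c,d}\{b,c,d} :: -a-> p2, -b-> p3
  p2 = rec X. d.(a.X + X\{c,d} + (b.0)\{c,d} + (b.X)\{b,c,d}\{b,c,d}) :: -d-> p1
  p3 = 0\{c,d} :: (no moves)
Q's transition system — 3 states:
  q0 = rec X. d.(a.X + X\{c,d} + (b.0)\{c,d} + (b.X)\{b,c,d}\{b,c,d}) :: -d-> q1
  q1 = a.(rec X. d.(a.X + X\{c,d} + (b.0)\{c,d} + (b.X)\{b,c,d}\{b,c,d})) + (rec X. d.(a.X + X\{c,d} + (b.0)\{c,d} + (b.X)\{b,c,d}\{b,c,d}))\{c,d} + (b.0)\{c,d} + (b.(rec X. d.(a.X + X\{c,d} + (b.0)\{c,d} + (b.X)\{b,c,d}\{b,c,d})))\{b,c,d}\{b,c,d} :: -a-> q0, -b-> q2
  q2 = 0\{c,d} :: (no moves)
Coarsest stable partition (strong bisimilarity classes):
  B0 = {p0, p2, q0}
  B1 = {p1, q1}
  B2 = {p3, q2}
p0 ∈ B0, q0 ∈ B0 → same block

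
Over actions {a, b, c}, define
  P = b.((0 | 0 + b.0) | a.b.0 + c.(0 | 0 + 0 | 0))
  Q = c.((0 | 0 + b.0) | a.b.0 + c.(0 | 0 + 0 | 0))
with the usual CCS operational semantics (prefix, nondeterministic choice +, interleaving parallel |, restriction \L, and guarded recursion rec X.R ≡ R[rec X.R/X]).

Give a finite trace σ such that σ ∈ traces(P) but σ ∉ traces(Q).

Reachable graph of P (8 states):
  s0 = b.((0 | 0 + b.0) | a.b.0 + c.(0 | 0 + 0 | 0)) | —b→ s1
  s1 = (0 | 0 + b.0) | a.b.0 + c.(0 | 0 + 0 | 0) | —a→ s2, —b→ s3, —c→ s4
  s2 = (0 | 0 + b.0) | b.0 | —b→ s5, —b→ s6
  s3 = 0 | a.b.0 | —a→ s6
  s4 = 0 | 0 + 0 | 0 | ∅
  s5 = (0 | 0 + b.0) | 0 | —b→ s7
  s6 = 0 | b.0 | —b→ s7
  s7 = 0 | 0 | ∅
Reachable graph of Q (8 states):
  t0 = c.((0 | 0 + b.0) | a.b.0 + c.(0 | 0 + 0 | 0)) | —c→ t1
  t1 = (0 | 0 + b.0) | a.b.0 + c.(0 | 0 + 0 | 0) | —a→ t2, —b→ t3, —c→ t4
  t2 = (0 | 0 + b.0) | b.0 | —b→ t5, —b→ t6
  t3 = 0 | a.b.0 | —a→ t6
  t4 = 0 | 0 + 0 | 0 | ∅
  t5 = (0 | 0 + b.0) | 0 | —b→ t7
  t6 = 0 | b.0 | —b→ t7
  t7 = 0 | 0 | ∅
Trace ⟨b⟩ through P, begin at {s0}:
  after b @ step 1: {s1}
  P completes σ.
Trace ⟨b⟩ through Q, begin at {t0}:
  after b @ step 1: ∅  — Q cannot continue

b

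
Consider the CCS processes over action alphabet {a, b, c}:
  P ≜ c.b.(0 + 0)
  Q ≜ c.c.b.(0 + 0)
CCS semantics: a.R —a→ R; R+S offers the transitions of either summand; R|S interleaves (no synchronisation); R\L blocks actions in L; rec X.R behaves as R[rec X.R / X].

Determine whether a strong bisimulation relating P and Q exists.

P's transition system — 3 states:
  m0 = c.b.(0 + 0) :: --c--▸ m1
  m1 = b.(0 + 0) :: --b--▸ m2
  m2 = 0 + 0 :: ∅
Q's transition system — 4 states:
  n0 = c.c.b.(0 + 0) :: --c--▸ n1
  n1 = c.b.(0 + 0) :: --c--▸ n2
  n2 = b.(0 + 0) :: --b--▸ n3
  n3 = 0 + 0 :: ∅
Bisimilarity quotient blocks:
  B0 = {m0, n1}
  B1 = {m1, n2}
  B2 = {m2, n3}
  B3 = {n0}
m0 ∈ B0, n0 ∈ B3 → different blocks

NO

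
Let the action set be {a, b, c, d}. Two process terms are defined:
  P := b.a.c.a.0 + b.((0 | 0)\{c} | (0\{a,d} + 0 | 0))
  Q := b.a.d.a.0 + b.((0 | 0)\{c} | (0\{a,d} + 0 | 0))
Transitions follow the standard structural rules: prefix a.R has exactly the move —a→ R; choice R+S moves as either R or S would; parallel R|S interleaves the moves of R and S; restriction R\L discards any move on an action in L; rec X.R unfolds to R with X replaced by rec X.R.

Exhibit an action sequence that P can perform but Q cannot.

LTS(P): 6 reachable states
  u0 = b.a.c.a.0 + b.((0 | 0)\{c} | (0\{a,d} + 0 | 0)) | --b--▸ u1, --b--▸ u2
  u1 = (0 | 0)\{c} | (0\{a,d} + 0 | 0) | ·
  u2 = a.c.a.0 | --a--▸ u3
  u3 = c.a.0 | --c--▸ u4
  u4 = a.0 | --a--▸ u5
  u5 = 0 | ·
LTS(Q): 6 reachable states
  v0 = b.a.d.a.0 + b.((0 | 0)\{c} | (0\{a,d} + 0 | 0)) | --b--▸ v1, --b--▸ v2
  v1 = (0 | 0)\{c} | (0\{a,d} + 0 | 0) | ·
  v2 = a.d.a.0 | --a--▸ v3
  v3 = d.a.0 | --d--▸ v4
  v4 = a.0 | --a--▸ v5
  v5 = 0 | ·
Executing bac from P (initial set {u0}):
  [1] b ⇒ {u1, u2}
  [2] a ⇒ {u3}
  [3] c ⇒ {u4}
  ✓ P
Executing bac from Q (initial set {v0}):
  [1] b ⇒ {v1, v2}
  [2] a ⇒ {v3}
  [3] c ⇒ no successor for Q

bac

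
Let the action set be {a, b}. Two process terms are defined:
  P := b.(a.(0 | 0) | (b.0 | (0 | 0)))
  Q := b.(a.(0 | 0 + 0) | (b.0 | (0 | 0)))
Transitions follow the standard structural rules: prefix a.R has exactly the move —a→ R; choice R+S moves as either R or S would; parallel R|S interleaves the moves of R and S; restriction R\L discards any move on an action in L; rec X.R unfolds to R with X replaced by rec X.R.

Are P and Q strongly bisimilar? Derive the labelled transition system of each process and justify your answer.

P's transition system — 5 states:
  p0 = b.(a.(0 | 0) | (b.0 | (0 | 0))) has moves ··b··> p1
  p1 = a.(0 | 0) | (b.0 | (0 | 0)) has moves ··a··> p2, ··b··> p3
  p2 = 0 | 0 | (b.0 | (0 | 0)) has moves ··b··> p4
  p3 = a.(0 | 0) | (0 | (0 | 0)) has moves ··a··> p4
  p4 = 0 | 0 | (0 | (0 | 0)) has moves ·
Q's transition system — 5 states:
  q0 = b.(a.(0 | 0 + 0) | (b.0 | (0 | 0))) has moves ··b··> q1
  q1 = a.(0 | 0 + 0) | (b.0 | (0 | 0)) has moves ··a··> q2, ··b··> q3
  q2 = (0 | 0 + 0) | (b.0 | (0 | 0)) has moves ··b··> q4
  q3 = a.(0 | 0 + 0) | (0 | (0 | 0)) has moves ··a··> q4
  q4 = (0 | 0 + 0) | (0 | (0 | 0)) has moves ·
Coarsest stable partition (strong bisimilarity classes):
  B0 = {p0, q0}
  B1 = {p1, q1}
  B2 = {p2, q2}
  B3 = {p4, q4}
  B4 = {p3, q3}
p0 ∈ B0, q0 ∈ B0 → same block

bisimilar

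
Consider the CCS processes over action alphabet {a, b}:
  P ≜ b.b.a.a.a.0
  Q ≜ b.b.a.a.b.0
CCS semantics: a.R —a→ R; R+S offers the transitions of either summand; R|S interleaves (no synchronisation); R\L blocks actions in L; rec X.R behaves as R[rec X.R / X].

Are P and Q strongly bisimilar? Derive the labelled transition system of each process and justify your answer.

LTS(P): 6 reachable states
  u0 = b.b.a.a.a.0 | =b=> u1
  u1 = b.a.a.a.0 | =b=> u2
  u2 = a.a.a.0 | =a=> u3
  u3 = a.a.0 | =a=> u4
  u4 = a.0 | =a=> u5
  u5 = 0 | deadlocked
LTS(Q): 6 reachable states
  v0 = b.b.a.a.b.0 | =b=> v1
  v1 = b.a.a.b.0 | =b=> v2
  v2 = a.a.b.0 | =a=> v3
  v3 = a.b.0 | =a=> v4
  v4 = b.0 | =b=> v5
  v5 = 0 | deadlocked
Coarsest stable partition (strong bisimilarity classes):
  B0 = {u0}
  B1 = {u1}
  B2 = {u2}
  B3 = {u3}
  B4 = {u4}
  B5 = {u5, v5}
  B6 = {v0}
  B7 = {v1}
  B8 = {v2}
  B9 = {v3}
  B10 = {v4}
u0 ∈ B0, v0 ∈ B6 → different blocks

NO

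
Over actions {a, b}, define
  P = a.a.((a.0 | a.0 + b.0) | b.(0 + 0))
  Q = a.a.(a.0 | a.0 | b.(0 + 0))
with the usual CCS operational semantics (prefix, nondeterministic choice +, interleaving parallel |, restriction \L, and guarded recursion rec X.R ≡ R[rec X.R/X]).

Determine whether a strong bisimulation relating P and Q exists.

P ≁ Q

LTS(P): 12 reachable states
  s0 = a.a.((a.0 | a.0 + b.0) | b.(0 + 0)) :: =a=> s1
  s1 = a.((a.0 | a.0 + b.0) | b.(0 + 0)) :: =a=> s2
  s2 = (a.0 | a.0 + b.0) | b.(0 + 0) :: =a=> s3, =a=> s4, =b=> s5, =b=> s6
  s3 = 0 | a.0 | b.(0 + 0) :: =a=> s7, =b=> s8
  s4 = a.0 | 0 | b.(0 + 0) :: =a=> s7, =b=> s9
  s5 = (a.0 | a.0 + b.0) | (0 + 0) :: =a=> s8, =a=> s9, =b=> s10
  s6 = 0 | b.(0 + 0) :: =b=> s10
  s7 = 0 | 0 | b.(0 + 0) :: =b=> s11
  s8 = 0 | a.0 | (0 + 0) :: =a=> s11
  s9 = a.0 | 0 | (0 + 0) :: =a=> s11
  s10 = 0 | (0 + 0) :: ∅
  s11 = 0 | 0 | (0 + 0) :: ∅
LTS(Q): 10 reachable states
  t0 = a.a.(a.0 | a.0 | b.(0 + 0)) :: =a=> t1
  t1 = a.(a.0 | a.0 | b.(0 + 0)) :: =a=> t2
  t2 = a.0 | a.0 | b.(0 + 0) :: =a=> t3, =a=> t4, =b=> t5
  t3 = 0 | a.0 | b.(0 + 0) :: =a=> t6, =b=> t7
  t4 = a.0 | 0 | b.(0 + 0) :: =a=> t6, =b=> t8
  t5 = a.0 | a.0 | (0 + 0) :: =a=> t7, =a=> t8
  t6 = 0 | 0 | b.(0 + 0) :: =b=> t9
  t7 = 0 | a.0 | (0 + 0) :: =a=> t9
  t8 = a.0 | 0 | (0 + 0) :: =a=> t9
  t9 = 0 | 0 | (0 + 0) :: ∅
Partition-refinement fixed point:
  B0 = {s0}
  B1 = {s1}
  B2 = {s2}
  B3 = {s6, s7, t6}
  B4 = {s10, s11, t9}
  B5 = {s3, s4, t3, t4}
  B6 = {s8, s9, t7, t8}
  B7 = {s5}
  B8 = {t0}
  B9 = {t1}
  B10 = {t2}
  B11 = {t5}
s0 ∈ B0, t0 ∈ B8 → different blocks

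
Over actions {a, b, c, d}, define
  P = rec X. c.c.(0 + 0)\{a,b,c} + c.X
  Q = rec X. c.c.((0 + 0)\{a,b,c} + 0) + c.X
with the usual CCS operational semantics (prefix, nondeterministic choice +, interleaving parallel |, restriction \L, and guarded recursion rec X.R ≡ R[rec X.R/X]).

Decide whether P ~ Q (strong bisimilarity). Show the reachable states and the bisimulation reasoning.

bisimilar

LTS(P): 3 reachable states
  u0 = rec X. c.c.(0 + 0)\{a,b,c} + c.X ⊢ --c--▸ u0, --c--▸ u1
  u1 = c.(0 + 0)\{a,b,c} ⊢ --c--▸ u2
  u2 = (0 + 0)\{a,b,c} ⊢ (no moves)
LTS(Q): 3 reachable states
  v0 = rec X. c.c.((0 + 0)\{a,b,c} + 0) + c.X ⊢ --c--▸ v0, --c--▸ v1
  v1 = c.((0 + 0)\{a,b,c} + 0) ⊢ --c--▸ v2
  v2 = (0 + 0)\{a,b,c} + 0 ⊢ (no moves)
Partition-refinement fixed point:
  B0 = {u0, v0}
  B1 = {u1, v1}
  B2 = {u2, v2}
u0 ∈ B0, v0 ∈ B0 → same block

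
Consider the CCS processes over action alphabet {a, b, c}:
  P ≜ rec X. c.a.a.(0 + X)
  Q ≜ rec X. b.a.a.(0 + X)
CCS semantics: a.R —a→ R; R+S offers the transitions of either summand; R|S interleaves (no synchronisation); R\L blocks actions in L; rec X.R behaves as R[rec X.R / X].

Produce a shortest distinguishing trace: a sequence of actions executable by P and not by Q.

LTS(P): 4 reachable states
  p0 = rec X. c.a.a.(0 + X) :: -c-> p1
  p1 = a.a.(0 + (rec X. c.a.a.(0 + X))) :: -a-> p2
  p2 = a.(0 + (rec X. c.a.a.(0 + X))) :: -a-> p3
  p3 = 0 + (rec X. c.a.a.(0 + X)) :: -c-> p1
LTS(Q): 4 reachable states
  q0 = rec X. b.a.a.(0 + X) :: -b-> q1
  q1 = a.a.(0 + (rec X. b.a.a.(0 + X))) :: -a-> q2
  q2 = a.(0 + (rec X. b.a.a.(0 + X))) :: -a-> q3
  q3 = 0 + (rec X. b.a.a.(0 + X)) :: -b-> q1
Executing c from P (initial set {p0}):
  step 1 (c): {p1}
  P completes σ.
Executing c from Q (initial set {q0}):
  step 1 (c): no successor for Q

c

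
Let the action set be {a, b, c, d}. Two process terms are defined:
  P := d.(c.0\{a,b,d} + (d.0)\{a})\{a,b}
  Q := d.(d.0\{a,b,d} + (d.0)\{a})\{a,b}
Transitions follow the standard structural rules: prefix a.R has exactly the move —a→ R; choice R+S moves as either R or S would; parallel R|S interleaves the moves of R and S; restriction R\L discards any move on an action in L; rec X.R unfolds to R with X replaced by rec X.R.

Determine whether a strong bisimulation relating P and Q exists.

NO

LTS(P): 4 reachable states
  u0 = d.(c.0\{a,b,d} + (d.0)\{a})\{a,b} → —d→ u1
  u1 = (c.0\{a,b,d} + (d.0)\{a})\{a,b} → —c→ u2, —d→ u3
  u2 = 0\{a,b,d}\{a,b} → ·
  u3 = 0\{a}\{a,b} → ·
LTS(Q): 4 reachable states
  v0 = d.(d.0\{a,b,d} + (d.0)\{a})\{a,b} → —d→ v1
  v1 = (d.0\{a,b,d} + (d.0)\{a})\{a,b} → —d→ v2, —d→ v3
  v2 = 0\{a,b,d}\{a,b} → ·
  v3 = 0\{a}\{a,b} → ·
Partition-refinement fixed point:
  B0 = {u0}
  B1 = {u1}
  B2 = {u2, u3, v2, v3}
  B3 = {v0}
  B4 = {v1}
u0 ∈ B0, v0 ∈ B3 → different blocks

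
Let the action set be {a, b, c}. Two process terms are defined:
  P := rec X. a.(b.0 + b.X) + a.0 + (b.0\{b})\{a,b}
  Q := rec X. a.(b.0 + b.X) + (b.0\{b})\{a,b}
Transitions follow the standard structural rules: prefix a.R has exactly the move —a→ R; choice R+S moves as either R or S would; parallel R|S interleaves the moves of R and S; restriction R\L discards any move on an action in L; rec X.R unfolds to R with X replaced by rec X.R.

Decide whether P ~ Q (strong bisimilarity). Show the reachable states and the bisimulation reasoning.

P ≁ Q

Reachable graph of P (3 states):
  s0 = rec X. a.(b.0 + b.X) + a.0 + (b.0\{b})\{a,b} → ··a··> s1, ··a··> s2
  s1 = 0 → ∅
  s2 = b.0 + b.(rec X. a.(b.0 + b.X) + a.0 + (b.0\{b})\{a,b}) → ··b··> s0, ··b··> s1
Reachable graph of Q (3 states):
  t0 = rec X. a.(b.0 + b.X) + (b.0\{b})\{a,b} → ··a··> t1
  t1 = b.0 + b.(rec X. a.(b.0 + b.X) + (b.0\{b})\{a,b}) → ··b··> t0, ··b··> t2
  t2 = 0 → ∅
Coarsest stable partition (strong bisimilarity classes):
  B0 = {s0}
  B1 = {s1, t2}
  B2 = {s2}
  B3 = {t0}
  B4 = {t1}
s0 ∈ B0, t0 ∈ B3 → different blocks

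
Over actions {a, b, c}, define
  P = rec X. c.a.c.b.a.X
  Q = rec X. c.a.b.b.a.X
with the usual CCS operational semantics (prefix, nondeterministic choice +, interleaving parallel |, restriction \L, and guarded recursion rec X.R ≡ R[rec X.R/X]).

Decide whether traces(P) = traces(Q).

P's transition system — 5 states:
  p0 = rec X. c.a.c.b.a.X :: --c--▸ p1
  p1 = a.c.b.a.(rec X. c.a.c.b.a.X) :: --a--▸ p2
  p2 = c.b.a.(rec X. c.a.c.b.a.X) :: --c--▸ p3
  p3 = b.a.(rec X. c.a.c.b.a.X) :: --b--▸ p4
  p4 = a.(rec X. c.a.c.b.a.X) :: --a--▸ p0
Q's transition system — 5 states:
  q0 = rec X. c.a.b.b.a.X :: --c--▸ q1
  q1 = a.b.b.a.(rec X. c.a.b.b.a.X) :: --a--▸ q2
  q2 = b.b.a.(rec X. c.a.b.b.a.X) :: --b--▸ q3
  q3 = b.a.(rec X. c.a.b.b.a.X) :: --b--▸ q4
  q4 = a.(rec X. c.a.b.b.a.X) :: --a--▸ q0
Run σ = ⟨cac⟩ on P: start {p0}
  after c @ step 1: {p1}
  after a @ step 2: {p2}
  after c @ step 3: {p3}
  P completes σ.
Run σ = ⟨cac⟩ on Q: start {q0}
  after c @ step 1: {q1}
  after a @ step 2: {q2}
  after c @ step 3: ∅  — Q cannot continue

trace-distinct — witness ⟨cac⟩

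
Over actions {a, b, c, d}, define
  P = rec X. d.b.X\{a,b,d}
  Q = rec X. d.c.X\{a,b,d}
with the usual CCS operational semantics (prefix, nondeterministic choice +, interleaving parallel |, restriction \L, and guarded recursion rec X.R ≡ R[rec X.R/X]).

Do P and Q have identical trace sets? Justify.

NO — witness ⟨db⟩

P's transition system — 3 states:
  u0 = rec X. d.b.X\{a,b,d} → —d→ u1
  u1 = b.(rec X. d.b.X\{a,b,d})\{a,b,d} → —b→ u2
  u2 = (rec X. d.b.X\{a,b,d})\{a,b,d} → deadlocked
Q's transition system — 3 states:
  v0 = rec X. d.c.X\{a,b,d} → —d→ v1
  v1 = c.(rec X. d.c.X\{a,b,d})\{a,b,d} → —c→ v2
  v2 = (rec X. d.c.X\{a,b,d})\{a,b,d} → deadlocked
Run σ = ⟨db⟩ on P: start {u0}
  step 1 (d): {u1}
  step 2 (b): {u2}
  — P admits the full trace.
Run σ = ⟨db⟩ on Q: start {v0}
  step 1 (d): {v1}
  step 2 (b): no successor for Q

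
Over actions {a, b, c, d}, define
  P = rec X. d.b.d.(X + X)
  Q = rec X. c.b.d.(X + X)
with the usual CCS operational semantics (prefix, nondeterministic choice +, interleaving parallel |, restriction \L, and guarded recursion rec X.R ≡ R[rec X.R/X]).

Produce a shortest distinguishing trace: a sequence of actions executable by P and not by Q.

Reachable graph of P (4 states):
  p0 = rec X. d.b.d.(X + X) ⊢ ··d··> p1
  p1 = b.d.((rec X. d.b.d.(X + X)) + (rec X. d.b.d.(X + X))) ⊢ ··b··> p2
  p2 = d.((rec X. d.b.d.(X + X)) + (rec X. d.b.d.(X + X))) ⊢ ··d··> p3
  p3 = (rec X. d.b.d.(X + X)) + (rec X. d.b.d.(X + X)) ⊢ ··d··> p1
Reachable graph of Q (4 states):
  q0 = rec X. c.b.d.(X + X) ⊢ ··c··> q1
  q1 = b.d.((rec X. c.b.d.(X + X)) + (rec X. c.b.d.(X + X))) ⊢ ··b··> q2
  q2 = d.((rec X. c.b.d.(X + X)) + (rec X. c.b.d.(X + X))) ⊢ ··d··> q3
  q3 = (rec X. c.b.d.(X + X)) + (rec X. c.b.d.(X + X)) ⊢ ··c··> q1
Trace ⟨d⟩ through P, begin at {p0}:
  after d @ step 1: {p1}
  ✓ P
Trace ⟨d⟩ through Q, begin at {q0}:
  after d @ step 1: no successor for Q

d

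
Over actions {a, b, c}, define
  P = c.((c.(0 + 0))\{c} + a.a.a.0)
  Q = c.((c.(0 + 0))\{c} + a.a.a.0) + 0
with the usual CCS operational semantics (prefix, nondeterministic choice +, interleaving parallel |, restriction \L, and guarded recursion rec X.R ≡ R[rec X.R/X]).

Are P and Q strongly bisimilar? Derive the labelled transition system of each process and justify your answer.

YES

Reachable graph of P (5 states):
  m0 = c.((c.(0 + 0))\{c} + a.a.a.0) → =c=> m1
  m1 = (c.(0 + 0))\{c} + a.a.a.0 → =a=> m2
  m2 = a.a.0 → =a=> m3
  m3 = a.0 → =a=> m4
  m4 = 0 → deadlocked
Reachable graph of Q (5 states):
  n0 = c.((c.(0 + 0))\{c} + a.a.a.0) + 0 → =c=> n1
  n1 = (c.(0 + 0))\{c} + a.a.a.0 → =a=> n2
  n2 = a.a.0 → =a=> n3
  n3 = a.0 → =a=> n4
  n4 = 0 → deadlocked
Partition-refinement fixed point:
  B0 = {m0, n0}
  B1 = {m1, n1}
  B2 = {m2, n2}
  B3 = {m3, n3}
  B4 = {m4, n4}
m0 ∈ B0, n0 ∈ B0 → same block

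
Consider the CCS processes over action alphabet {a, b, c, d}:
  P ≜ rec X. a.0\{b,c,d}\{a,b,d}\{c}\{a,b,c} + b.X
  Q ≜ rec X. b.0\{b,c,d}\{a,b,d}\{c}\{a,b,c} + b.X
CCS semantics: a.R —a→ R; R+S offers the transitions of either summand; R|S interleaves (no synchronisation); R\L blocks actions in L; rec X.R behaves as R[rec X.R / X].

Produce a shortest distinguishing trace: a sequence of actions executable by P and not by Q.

P's transition system — 2 states:
  s0 = rec X. a.0\{b,c,d}\{a,b,d}\{c}\{a,b,c} + b.X :: ··a··> s1, ··b··> s0
  s1 = 0\{b,c,d}\{a,b,d}\{c}\{a,b,c} :: stopped
Q's transition system — 2 states:
  t0 = rec X. b.0\{b,c,d}\{a,b,d}\{c}\{a,b,c} + b.X :: ··b··> t0, ··b··> t1
  t1 = 0\{b,c,d}\{a,b,d}\{c}\{a,b,c} :: stopped
Trace ⟨a⟩ through P, begin at {s0}:
  [1] a ⇒ {s1}
  ✓ P
Trace ⟨a⟩ through Q, begin at {t0}:
  [1] a ⇒ ∅  — Q cannot continue

a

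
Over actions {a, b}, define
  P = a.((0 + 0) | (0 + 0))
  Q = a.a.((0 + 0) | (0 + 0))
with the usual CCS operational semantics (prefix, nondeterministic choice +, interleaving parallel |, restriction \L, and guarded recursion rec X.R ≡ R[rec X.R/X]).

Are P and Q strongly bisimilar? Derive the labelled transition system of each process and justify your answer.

P's transition system — 2 states:
  u0 = a.((0 + 0) | (0 + 0)) :: —a→ u1
  u1 = (0 + 0) | (0 + 0) :: deadlocked
Q's transition system — 3 states:
  v0 = a.a.((0 + 0) | (0 + 0)) :: —a→ v1
  v1 = a.((0 + 0) | (0 + 0)) :: —a→ v2
  v2 = (0 + 0) | (0 + 0) :: deadlocked
Bisimilarity quotient blocks:
  B0 = {u0, v1}
  B1 = {u1, v2}
  B2 = {v0}
u0 ∈ B0, v0 ∈ B2 → different blocks

NO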